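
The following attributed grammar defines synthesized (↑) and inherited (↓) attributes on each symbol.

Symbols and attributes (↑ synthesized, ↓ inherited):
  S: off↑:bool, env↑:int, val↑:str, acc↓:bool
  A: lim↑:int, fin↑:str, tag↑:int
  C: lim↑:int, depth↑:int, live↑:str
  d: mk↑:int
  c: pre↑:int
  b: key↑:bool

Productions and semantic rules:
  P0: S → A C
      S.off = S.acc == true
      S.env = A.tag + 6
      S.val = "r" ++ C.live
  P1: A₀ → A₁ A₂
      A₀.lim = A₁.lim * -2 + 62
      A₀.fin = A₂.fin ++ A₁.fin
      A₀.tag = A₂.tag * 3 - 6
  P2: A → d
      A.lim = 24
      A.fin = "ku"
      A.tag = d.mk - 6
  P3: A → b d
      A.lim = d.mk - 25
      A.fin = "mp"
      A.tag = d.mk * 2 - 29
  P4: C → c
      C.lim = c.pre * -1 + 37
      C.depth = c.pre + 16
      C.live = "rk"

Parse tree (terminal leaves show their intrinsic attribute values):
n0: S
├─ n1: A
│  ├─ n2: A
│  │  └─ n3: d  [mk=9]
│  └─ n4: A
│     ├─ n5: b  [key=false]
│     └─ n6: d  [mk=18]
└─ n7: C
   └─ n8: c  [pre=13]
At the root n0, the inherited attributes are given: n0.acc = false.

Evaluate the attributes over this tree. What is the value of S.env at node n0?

21

1. n0.acc = false  [given at root]
2. n3.mk = 9  [terminal]
3. n2.lim = 24  [24]
4. n2.fin = "ku"  ["ku"]
5. n2.tag = 3  [d.mk - 6]
6. n5.key = false  [terminal]
7. n6.mk = 18  [terminal]
8. n4.lim = -7  [d.mk - 25]
9. n4.fin = "mp"  ["mp"]
10. n4.tag = 7  [d.mk * 2 - 29]
11. n1.lim = 14  [A₁.lim * -2 + 62]
12. n1.fin = "mpku"  [A₂.fin ++ A₁.fin]
13. n1.tag = 15  [A₂.tag * 3 - 6]
14. n8.pre = 13  [terminal]
15. n7.lim = 24  [c.pre * -1 + 37]
16. n7.depth = 29  [c.pre + 16]
17. n7.live = "rk"  ["rk"]
18. n0.off = false  [S.acc == true]
19. n0.env = 21  [A.tag + 6]
20. n0.val = "rrk"  ["r" ++ C.live]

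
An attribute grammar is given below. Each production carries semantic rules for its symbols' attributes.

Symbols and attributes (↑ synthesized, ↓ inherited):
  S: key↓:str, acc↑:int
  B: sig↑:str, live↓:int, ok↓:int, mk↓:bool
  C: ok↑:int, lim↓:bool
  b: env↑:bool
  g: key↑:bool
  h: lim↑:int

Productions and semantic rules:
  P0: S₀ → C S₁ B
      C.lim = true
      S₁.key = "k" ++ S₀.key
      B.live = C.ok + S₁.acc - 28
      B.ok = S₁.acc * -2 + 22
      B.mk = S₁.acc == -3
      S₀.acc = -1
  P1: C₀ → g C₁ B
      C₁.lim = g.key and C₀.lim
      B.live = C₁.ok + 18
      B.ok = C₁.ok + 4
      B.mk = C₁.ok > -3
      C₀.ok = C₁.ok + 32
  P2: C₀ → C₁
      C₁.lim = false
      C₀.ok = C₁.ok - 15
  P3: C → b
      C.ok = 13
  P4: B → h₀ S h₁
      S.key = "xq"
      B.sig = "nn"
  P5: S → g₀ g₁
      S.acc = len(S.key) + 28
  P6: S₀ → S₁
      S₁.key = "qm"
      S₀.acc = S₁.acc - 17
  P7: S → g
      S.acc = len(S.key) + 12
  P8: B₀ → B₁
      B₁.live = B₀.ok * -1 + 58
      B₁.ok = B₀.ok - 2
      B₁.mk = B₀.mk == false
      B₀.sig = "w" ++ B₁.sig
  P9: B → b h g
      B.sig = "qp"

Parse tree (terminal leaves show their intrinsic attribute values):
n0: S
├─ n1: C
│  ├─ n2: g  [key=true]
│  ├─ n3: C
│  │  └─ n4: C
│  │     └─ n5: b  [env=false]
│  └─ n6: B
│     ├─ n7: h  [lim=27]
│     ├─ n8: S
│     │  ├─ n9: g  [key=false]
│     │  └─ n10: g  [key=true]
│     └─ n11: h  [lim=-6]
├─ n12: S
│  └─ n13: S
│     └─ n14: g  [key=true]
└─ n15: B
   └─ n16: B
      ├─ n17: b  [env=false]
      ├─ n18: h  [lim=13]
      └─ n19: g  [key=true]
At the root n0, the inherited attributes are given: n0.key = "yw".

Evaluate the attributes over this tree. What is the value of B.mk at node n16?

1. n0.key = "yw"  [given at root]
2. n1.lim = true  [true]
3. n2.key = true  [terminal]
4. n3.lim = true  [g.key and C₀.lim]
5. n4.lim = false  [false]
6. n5.env = false  [terminal]
7. n4.ok = 13  [13]
8. n3.ok = -2  [C₁.ok - 15]
9. n6.live = 16  [C₁.ok + 18]
10. n6.ok = 2  [C₁.ok + 4]
11. n6.mk = true  [C₁.ok > -3]
12. n7.lim = 27  [terminal]
13. n8.key = "xq"  ["xq"]
14. n9.key = false  [terminal]
15. n10.key = true  [terminal]
16. n8.acc = 30  [len(S.key) + 28]
17. n11.lim = -6  [terminal]
18. n6.sig = "nn"  ["nn"]
19. n1.ok = 30  [C₁.ok + 32]
20. n12.key = "kyw"  ["k" ++ S₀.key]
21. n13.key = "qm"  ["qm"]
22. n14.key = true  [terminal]
23. n13.acc = 14  [len(S.key) + 12]
24. n12.acc = -3  [S₁.acc - 17]
25. n15.live = -1  [C.ok + S₁.acc - 28]
26. n15.ok = 28  [S₁.acc * -2 + 22]
27. n15.mk = true  [S₁.acc == -3]
28. n16.live = 30  [B₀.ok * -1 + 58]
29. n16.ok = 26  [B₀.ok - 2]
30. n16.mk = false  [B₀.mk == false]
31. n17.env = false  [terminal]
32. n18.lim = 13  [terminal]
33. n19.key = true  [terminal]
34. n16.sig = "qp"  ["qp"]
35. n15.sig = "wqp"  ["w" ++ B₁.sig]
36. n0.acc = -1  [-1]

false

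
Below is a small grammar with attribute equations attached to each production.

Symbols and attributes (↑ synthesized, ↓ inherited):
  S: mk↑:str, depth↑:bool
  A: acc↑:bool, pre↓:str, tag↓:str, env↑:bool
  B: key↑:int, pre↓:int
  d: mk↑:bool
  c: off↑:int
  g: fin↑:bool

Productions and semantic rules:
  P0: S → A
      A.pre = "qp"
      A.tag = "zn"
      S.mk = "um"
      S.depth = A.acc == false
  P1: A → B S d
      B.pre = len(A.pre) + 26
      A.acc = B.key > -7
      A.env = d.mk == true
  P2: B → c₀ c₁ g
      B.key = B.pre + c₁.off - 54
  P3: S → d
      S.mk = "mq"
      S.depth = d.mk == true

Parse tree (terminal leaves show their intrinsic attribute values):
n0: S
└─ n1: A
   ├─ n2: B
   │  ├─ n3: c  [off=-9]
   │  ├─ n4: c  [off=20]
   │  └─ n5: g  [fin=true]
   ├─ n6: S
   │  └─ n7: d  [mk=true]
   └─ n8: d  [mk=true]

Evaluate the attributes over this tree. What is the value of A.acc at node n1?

true

1. n1.pre = "qp"  ["qp"]
2. n1.tag = "zn"  ["zn"]
3. n2.pre = 28  [len(A.pre) + 26]
4. n3.off = -9  [terminal]
5. n4.off = 20  [terminal]
6. n5.fin = true  [terminal]
7. n2.key = -6  [B.pre + c₁.off - 54]
8. n7.mk = true  [terminal]
9. n6.mk = "mq"  ["mq"]
10. n6.depth = true  [d.mk == true]
11. n8.mk = true  [terminal]
12. n1.acc = true  [B.key > -7]
13. n1.env = true  [d.mk == true]
14. n0.mk = "um"  ["um"]
15. n0.depth = false  [A.acc == false]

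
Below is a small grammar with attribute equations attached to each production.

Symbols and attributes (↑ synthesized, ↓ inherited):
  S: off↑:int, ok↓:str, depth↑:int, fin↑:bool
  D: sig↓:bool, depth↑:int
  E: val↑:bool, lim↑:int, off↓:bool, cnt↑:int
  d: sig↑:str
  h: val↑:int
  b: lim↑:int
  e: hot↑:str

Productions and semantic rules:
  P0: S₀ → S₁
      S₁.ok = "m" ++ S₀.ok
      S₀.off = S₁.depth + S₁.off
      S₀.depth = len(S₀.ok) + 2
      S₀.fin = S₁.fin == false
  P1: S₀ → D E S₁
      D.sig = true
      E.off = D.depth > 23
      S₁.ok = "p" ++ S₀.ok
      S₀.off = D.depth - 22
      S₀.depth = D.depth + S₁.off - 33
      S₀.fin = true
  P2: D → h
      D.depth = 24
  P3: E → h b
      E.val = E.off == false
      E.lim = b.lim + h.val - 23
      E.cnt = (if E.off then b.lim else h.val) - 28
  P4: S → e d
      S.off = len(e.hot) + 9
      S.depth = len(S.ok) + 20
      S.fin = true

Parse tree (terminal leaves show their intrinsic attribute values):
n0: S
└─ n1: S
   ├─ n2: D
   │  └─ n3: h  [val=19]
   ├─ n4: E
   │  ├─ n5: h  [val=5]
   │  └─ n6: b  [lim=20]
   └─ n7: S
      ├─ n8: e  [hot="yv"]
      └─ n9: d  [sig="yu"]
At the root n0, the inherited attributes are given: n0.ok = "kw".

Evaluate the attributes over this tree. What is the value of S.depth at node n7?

24

1. n0.ok = "kw"  [given at root]
2. n1.ok = "mkw"  ["m" ++ S₀.ok]
3. n2.sig = true  [true]
4. n3.val = 19  [terminal]
5. n2.depth = 24  [24]
6. n4.off = true  [D.depth > 23]
7. n5.val = 5  [terminal]
8. n6.lim = 20  [terminal]
9. n4.val = false  [E.off == false]
10. n4.lim = 2  [b.lim + h.val - 23]
11. n4.cnt = -8  [(if E.off then b.lim else h.val) - 28]
12. n7.ok = "pmkw"  ["p" ++ S₀.ok]
13. n8.hot = "yv"  [terminal]
14. n9.sig = "yu"  [terminal]
15. n7.off = 11  [len(e.hot) + 9]
16. n7.depth = 24  [len(S.ok) + 20]
17. n7.fin = true  [true]
18. n1.off = 2  [D.depth - 22]
19. n1.depth = 2  [D.depth + S₁.off - 33]
20. n1.fin = true  [true]
21. n0.off = 4  [S₁.depth + S₁.off]
22. n0.depth = 4  [len(S₀.ok) + 2]
23. n0.fin = false  [S₁.fin == false]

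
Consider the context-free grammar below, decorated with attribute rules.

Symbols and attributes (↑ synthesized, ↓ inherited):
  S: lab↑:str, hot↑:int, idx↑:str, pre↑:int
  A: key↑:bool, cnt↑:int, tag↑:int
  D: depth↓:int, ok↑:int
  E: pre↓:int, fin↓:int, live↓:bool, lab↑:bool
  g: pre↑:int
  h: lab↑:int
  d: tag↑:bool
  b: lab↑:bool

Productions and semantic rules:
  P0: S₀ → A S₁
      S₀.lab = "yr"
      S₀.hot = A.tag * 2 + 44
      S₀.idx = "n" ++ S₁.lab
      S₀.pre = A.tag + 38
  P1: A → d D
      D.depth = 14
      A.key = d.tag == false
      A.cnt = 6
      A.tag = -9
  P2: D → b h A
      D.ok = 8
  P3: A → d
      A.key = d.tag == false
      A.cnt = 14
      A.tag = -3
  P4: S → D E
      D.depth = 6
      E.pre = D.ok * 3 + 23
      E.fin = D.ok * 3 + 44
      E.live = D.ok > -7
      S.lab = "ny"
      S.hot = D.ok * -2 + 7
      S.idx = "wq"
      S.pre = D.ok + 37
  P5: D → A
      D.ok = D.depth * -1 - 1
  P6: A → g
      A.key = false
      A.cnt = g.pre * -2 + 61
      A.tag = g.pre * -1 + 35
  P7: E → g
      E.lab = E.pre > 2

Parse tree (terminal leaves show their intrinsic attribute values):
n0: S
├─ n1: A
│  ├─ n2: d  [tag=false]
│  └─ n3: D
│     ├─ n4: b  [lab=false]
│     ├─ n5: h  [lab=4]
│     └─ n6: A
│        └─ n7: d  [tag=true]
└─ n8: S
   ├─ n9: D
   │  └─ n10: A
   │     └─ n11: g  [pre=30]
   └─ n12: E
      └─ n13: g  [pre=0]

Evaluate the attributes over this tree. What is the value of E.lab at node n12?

false

1. n2.tag = false  [terminal]
2. n3.depth = 14  [14]
3. n4.lab = false  [terminal]
4. n5.lab = 4  [terminal]
5. n7.tag = true  [terminal]
6. n6.key = false  [d.tag == false]
7. n6.cnt = 14  [14]
8. n6.tag = -3  [-3]
9. n3.ok = 8  [8]
10. n1.key = true  [d.tag == false]
11. n1.cnt = 6  [6]
12. n1.tag = -9  [-9]
13. n9.depth = 6  [6]
14. n11.pre = 30  [terminal]
15. n10.key = false  [false]
16. n10.cnt = 1  [g.pre * -2 + 61]
17. n10.tag = 5  [g.pre * -1 + 35]
18. n9.ok = -7  [D.depth * -1 - 1]
19. n12.pre = 2  [D.ok * 3 + 23]
20. n12.fin = 23  [D.ok * 3 + 44]
21. n12.live = false  [D.ok > -7]
22. n13.pre = 0  [terminal]
23. n12.lab = false  [E.pre > 2]
24. n8.lab = "ny"  ["ny"]
25. n8.hot = 21  [D.ok * -2 + 7]
26. n8.idx = "wq"  ["wq"]
27. n8.pre = 30  [D.ok + 37]
28. n0.lab = "yr"  ["yr"]
29. n0.hot = 26  [A.tag * 2 + 44]
30. n0.idx = "nny"  ["n" ++ S₁.lab]
31. n0.pre = 29  [A.tag + 38]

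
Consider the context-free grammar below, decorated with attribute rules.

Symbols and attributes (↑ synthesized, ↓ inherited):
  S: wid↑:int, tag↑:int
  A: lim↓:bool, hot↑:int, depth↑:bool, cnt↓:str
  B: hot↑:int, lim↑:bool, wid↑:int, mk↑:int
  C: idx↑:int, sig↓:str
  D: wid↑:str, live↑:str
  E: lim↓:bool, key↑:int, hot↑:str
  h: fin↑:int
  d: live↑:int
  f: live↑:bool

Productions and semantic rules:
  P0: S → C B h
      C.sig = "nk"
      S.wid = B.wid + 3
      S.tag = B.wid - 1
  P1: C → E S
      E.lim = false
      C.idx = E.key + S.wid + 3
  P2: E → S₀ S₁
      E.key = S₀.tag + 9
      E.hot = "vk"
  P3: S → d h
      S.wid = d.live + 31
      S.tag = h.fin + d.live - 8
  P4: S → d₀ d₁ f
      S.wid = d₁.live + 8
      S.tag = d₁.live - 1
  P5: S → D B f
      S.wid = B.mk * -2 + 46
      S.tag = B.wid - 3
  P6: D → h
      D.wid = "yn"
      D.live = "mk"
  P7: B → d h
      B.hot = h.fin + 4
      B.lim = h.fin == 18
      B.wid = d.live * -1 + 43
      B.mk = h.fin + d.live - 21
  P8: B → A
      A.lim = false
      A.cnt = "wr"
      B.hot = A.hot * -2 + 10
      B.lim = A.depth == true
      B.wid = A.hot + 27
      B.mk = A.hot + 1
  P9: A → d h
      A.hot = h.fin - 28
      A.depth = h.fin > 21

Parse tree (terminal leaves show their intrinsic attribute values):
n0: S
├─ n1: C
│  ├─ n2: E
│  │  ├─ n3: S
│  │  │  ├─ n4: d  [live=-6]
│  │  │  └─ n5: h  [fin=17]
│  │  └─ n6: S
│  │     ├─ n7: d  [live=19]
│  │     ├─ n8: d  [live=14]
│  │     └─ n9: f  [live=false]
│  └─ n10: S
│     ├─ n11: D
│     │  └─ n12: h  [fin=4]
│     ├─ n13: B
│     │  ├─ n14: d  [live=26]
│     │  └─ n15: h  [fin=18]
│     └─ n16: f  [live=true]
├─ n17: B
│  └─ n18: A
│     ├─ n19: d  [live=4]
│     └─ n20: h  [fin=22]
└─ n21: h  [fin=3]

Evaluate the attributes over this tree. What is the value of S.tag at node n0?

20

1. n1.sig = "nk"  ["nk"]
2. n2.lim = false  [false]
3. n4.live = -6  [terminal]
4. n5.fin = 17  [terminal]
5. n3.wid = 25  [d.live + 31]
6. n3.tag = 3  [h.fin + d.live - 8]
7. n7.live = 19  [terminal]
8. n8.live = 14  [terminal]
9. n9.live = false  [terminal]
10. n6.wid = 22  [d₁.live + 8]
11. n6.tag = 13  [d₁.live - 1]
12. n2.key = 12  [S₀.tag + 9]
13. n2.hot = "vk"  ["vk"]
14. n12.fin = 4  [terminal]
15. n11.wid = "yn"  ["yn"]
16. n11.live = "mk"  ["mk"]
17. n14.live = 26  [terminal]
18. n15.fin = 18  [terminal]
19. n13.hot = 22  [h.fin + 4]
20. n13.lim = true  [h.fin == 18]
21. n13.wid = 17  [d.live * -1 + 43]
22. n13.mk = 23  [h.fin + d.live - 21]
23. n16.live = true  [terminal]
24. n10.wid = 0  [B.mk * -2 + 46]
25. n10.tag = 14  [B.wid - 3]
26. n1.idx = 15  [E.key + S.wid + 3]
27. n18.lim = false  [false]
28. n18.cnt = "wr"  ["wr"]
29. n19.live = 4  [terminal]
30. n20.fin = 22  [terminal]
31. n18.hot = -6  [h.fin - 28]
32. n18.depth = true  [h.fin > 21]
33. n17.hot = 22  [A.hot * -2 + 10]
34. n17.lim = true  [A.depth == true]
35. n17.wid = 21  [A.hot + 27]
36. n17.mk = -5  [A.hot + 1]
37. n21.fin = 3  [terminal]
38. n0.wid = 24  [B.wid + 3]
39. n0.tag = 20  [B.wid - 1]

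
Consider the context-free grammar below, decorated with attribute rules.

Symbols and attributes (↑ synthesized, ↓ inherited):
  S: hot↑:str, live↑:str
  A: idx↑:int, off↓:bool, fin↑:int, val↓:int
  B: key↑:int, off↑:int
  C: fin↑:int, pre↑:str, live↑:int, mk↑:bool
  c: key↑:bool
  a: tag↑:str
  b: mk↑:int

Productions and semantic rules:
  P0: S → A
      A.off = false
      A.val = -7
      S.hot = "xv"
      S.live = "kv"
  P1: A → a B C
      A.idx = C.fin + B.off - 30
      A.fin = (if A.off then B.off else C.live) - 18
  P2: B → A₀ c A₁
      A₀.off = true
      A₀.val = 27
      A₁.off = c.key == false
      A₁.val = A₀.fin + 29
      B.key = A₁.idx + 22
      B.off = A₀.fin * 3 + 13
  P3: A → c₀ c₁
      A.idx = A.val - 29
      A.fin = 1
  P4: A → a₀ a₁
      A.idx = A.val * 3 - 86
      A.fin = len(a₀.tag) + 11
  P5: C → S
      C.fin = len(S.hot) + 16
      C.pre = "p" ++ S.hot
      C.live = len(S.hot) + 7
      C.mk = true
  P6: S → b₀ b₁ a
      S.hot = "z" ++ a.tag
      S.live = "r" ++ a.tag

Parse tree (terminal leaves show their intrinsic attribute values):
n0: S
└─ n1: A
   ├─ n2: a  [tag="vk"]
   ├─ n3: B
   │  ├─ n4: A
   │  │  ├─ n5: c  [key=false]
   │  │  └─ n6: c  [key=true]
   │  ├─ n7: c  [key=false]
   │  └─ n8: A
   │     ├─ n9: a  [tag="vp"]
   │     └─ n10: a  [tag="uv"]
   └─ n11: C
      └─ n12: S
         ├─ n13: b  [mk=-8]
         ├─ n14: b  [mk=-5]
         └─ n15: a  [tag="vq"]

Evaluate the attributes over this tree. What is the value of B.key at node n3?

1. n1.off = false  [false]
2. n1.val = -7  [-7]
3. n2.tag = "vk"  [terminal]
4. n4.off = true  [true]
5. n4.val = 27  [27]
6. n5.key = false  [terminal]
7. n6.key = true  [terminal]
8. n4.idx = -2  [A.val - 29]
9. n4.fin = 1  [1]
10. n7.key = false  [terminal]
11. n8.off = true  [c.key == false]
12. n8.val = 30  [A₀.fin + 29]
13. n9.tag = "vp"  [terminal]
14. n10.tag = "uv"  [terminal]
15. n8.idx = 4  [A.val * 3 - 86]
16. n8.fin = 13  [len(a₀.tag) + 11]
17. n3.key = 26  [A₁.idx + 22]
18. n3.off = 16  [A₀.fin * 3 + 13]
19. n13.mk = -8  [terminal]
20. n14.mk = -5  [terminal]
21. n15.tag = "vq"  [terminal]
22. n12.hot = "zvq"  ["z" ++ a.tag]
23. n12.live = "rvq"  ["r" ++ a.tag]
24. n11.fin = 19  [len(S.hot) + 16]
25. n11.pre = "pzvq"  ["p" ++ S.hot]
26. n11.live = 10  [len(S.hot) + 7]
27. n11.mk = true  [true]
28. n1.idx = 5  [C.fin + B.off - 30]
29. n1.fin = -8  [(if A.off then B.off else C.live) - 18]
30. n0.hot = "xv"  ["xv"]
31. n0.live = "kv"  ["kv"]

26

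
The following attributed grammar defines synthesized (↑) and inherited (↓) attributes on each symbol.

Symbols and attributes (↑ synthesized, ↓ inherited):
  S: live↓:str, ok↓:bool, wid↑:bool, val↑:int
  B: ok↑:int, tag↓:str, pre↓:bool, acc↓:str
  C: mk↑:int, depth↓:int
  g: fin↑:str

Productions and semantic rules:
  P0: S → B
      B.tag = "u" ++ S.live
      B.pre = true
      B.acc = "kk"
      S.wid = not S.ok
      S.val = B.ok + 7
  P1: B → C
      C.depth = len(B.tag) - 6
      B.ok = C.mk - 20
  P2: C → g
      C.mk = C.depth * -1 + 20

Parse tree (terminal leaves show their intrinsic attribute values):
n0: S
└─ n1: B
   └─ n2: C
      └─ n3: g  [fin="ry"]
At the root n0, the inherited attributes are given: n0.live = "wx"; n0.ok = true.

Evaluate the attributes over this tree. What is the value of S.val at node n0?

10

1. n0.live = "wx"  [given at root]
2. n0.ok = true  [given at root]
3. n1.tag = "uwx"  ["u" ++ S.live]
4. n1.pre = true  [true]
5. n1.acc = "kk"  ["kk"]
6. n2.depth = -3  [len(B.tag) - 6]
7. n3.fin = "ry"  [terminal]
8. n2.mk = 23  [C.depth * -1 + 20]
9. n1.ok = 3  [C.mk - 20]
10. n0.wid = false  [not S.ok]
11. n0.val = 10  [B.ok + 7]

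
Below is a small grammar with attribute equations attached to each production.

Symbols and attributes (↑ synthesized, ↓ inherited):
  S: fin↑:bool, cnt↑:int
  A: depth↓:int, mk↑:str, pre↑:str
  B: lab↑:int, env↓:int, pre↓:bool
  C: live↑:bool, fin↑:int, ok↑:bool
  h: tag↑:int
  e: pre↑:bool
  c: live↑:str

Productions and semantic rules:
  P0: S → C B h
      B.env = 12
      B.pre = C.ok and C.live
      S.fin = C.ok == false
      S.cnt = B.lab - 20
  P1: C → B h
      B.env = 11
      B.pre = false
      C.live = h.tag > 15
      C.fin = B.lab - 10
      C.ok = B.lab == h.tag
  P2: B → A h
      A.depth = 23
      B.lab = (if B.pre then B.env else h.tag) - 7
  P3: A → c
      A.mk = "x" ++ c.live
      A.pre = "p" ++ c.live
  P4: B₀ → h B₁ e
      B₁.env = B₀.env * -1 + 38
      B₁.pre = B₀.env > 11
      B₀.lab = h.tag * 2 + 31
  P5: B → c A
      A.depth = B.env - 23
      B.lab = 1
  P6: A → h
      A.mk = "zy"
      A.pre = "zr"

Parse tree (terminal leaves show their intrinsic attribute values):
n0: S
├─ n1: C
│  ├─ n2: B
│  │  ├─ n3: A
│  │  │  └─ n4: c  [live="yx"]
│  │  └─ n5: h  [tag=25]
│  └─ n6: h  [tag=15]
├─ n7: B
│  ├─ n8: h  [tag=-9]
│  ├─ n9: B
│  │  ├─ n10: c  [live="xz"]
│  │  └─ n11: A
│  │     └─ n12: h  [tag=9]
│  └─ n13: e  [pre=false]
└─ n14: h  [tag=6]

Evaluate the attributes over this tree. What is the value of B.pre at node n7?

1. n2.env = 11  [11]
2. n2.pre = false  [false]
3. n3.depth = 23  [23]
4. n4.live = "yx"  [terminal]
5. n3.mk = "xyx"  ["x" ++ c.live]
6. n3.pre = "pyx"  ["p" ++ c.live]
7. n5.tag = 25  [terminal]
8. n2.lab = 18  [(if B.pre then B.env else h.tag) - 7]
9. n6.tag = 15  [terminal]
10. n1.live = false  [h.tag > 15]
11. n1.fin = 8  [B.lab - 10]
12. n1.ok = false  [B.lab == h.tag]
13. n7.env = 12  [12]
14. n7.pre = false  [C.ok and C.live]
15. n8.tag = -9  [terminal]
16. n9.env = 26  [B₀.env * -1 + 38]
17. n9.pre = true  [B₀.env > 11]
18. n10.live = "xz"  [terminal]
19. n11.depth = 3  [B.env - 23]
20. n12.tag = 9  [terminal]
21. n11.mk = "zy"  ["zy"]
22. n11.pre = "zr"  ["zr"]
23. n9.lab = 1  [1]
24. n13.pre = false  [terminal]
25. n7.lab = 13  [h.tag * 2 + 31]
26. n14.tag = 6  [terminal]
27. n0.fin = true  [C.ok == false]
28. n0.cnt = -7  [B.lab - 20]

false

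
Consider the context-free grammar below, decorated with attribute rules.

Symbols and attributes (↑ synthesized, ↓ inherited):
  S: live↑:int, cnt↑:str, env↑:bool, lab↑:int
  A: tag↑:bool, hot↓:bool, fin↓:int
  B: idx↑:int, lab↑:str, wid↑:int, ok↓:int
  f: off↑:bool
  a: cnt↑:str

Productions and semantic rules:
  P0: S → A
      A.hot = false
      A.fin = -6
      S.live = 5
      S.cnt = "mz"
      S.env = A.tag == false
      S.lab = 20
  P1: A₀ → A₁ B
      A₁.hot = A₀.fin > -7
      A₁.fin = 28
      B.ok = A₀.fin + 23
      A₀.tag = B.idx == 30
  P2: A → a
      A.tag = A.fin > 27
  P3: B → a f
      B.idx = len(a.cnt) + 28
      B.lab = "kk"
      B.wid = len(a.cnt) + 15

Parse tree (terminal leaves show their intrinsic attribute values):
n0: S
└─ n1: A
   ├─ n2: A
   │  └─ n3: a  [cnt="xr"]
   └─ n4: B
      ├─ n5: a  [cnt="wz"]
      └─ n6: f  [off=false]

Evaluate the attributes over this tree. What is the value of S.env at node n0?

1. n1.hot = false  [false]
2. n1.fin = -6  [-6]
3. n2.hot = true  [A₀.fin > -7]
4. n2.fin = 28  [28]
5. n3.cnt = "xr"  [terminal]
6. n2.tag = true  [A.fin > 27]
7. n4.ok = 17  [A₀.fin + 23]
8. n5.cnt = "wz"  [terminal]
9. n6.off = false  [terminal]
10. n4.idx = 30  [len(a.cnt) + 28]
11. n4.lab = "kk"  ["kk"]
12. n4.wid = 17  [len(a.cnt) + 15]
13. n1.tag = true  [B.idx == 30]
14. n0.live = 5  [5]
15. n0.cnt = "mz"  ["mz"]
16. n0.env = false  [A.tag == false]
17. n0.lab = 20  [20]

false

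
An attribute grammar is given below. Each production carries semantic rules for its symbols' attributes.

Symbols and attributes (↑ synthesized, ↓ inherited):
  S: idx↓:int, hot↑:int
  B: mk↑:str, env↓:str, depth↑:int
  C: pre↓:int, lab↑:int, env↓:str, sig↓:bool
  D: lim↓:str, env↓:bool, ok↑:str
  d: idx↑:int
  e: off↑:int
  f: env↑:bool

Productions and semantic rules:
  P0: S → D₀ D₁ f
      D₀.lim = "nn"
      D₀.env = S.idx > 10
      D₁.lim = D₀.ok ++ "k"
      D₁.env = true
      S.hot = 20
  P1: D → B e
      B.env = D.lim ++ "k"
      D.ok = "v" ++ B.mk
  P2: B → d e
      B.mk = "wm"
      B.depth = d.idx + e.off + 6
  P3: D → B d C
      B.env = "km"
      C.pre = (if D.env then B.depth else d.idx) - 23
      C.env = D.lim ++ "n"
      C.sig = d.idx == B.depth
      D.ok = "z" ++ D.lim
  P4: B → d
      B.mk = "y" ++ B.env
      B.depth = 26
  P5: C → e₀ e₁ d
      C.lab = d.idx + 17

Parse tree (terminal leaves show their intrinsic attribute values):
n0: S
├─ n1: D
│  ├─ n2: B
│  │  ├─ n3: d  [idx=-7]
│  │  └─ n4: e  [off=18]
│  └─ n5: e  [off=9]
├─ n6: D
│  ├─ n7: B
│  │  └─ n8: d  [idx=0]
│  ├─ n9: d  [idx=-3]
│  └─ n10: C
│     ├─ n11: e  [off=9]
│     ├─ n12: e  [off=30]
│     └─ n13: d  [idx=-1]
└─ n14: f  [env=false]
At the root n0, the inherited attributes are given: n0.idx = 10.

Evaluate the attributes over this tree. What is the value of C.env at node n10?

1. n0.idx = 10  [given at root]
2. n1.lim = "nn"  ["nn"]
3. n1.env = false  [S.idx > 10]
4. n2.env = "nnk"  [D.lim ++ "k"]
5. n3.idx = -7  [terminal]
6. n4.off = 18  [terminal]
7. n2.mk = "wm"  ["wm"]
8. n2.depth = 17  [d.idx + e.off + 6]
9. n5.off = 9  [terminal]
10. n1.ok = "vwm"  ["v" ++ B.mk]
11. n6.lim = "vwmk"  [D₀.ok ++ "k"]
12. n6.env = true  [true]
13. n7.env = "km"  ["km"]
14. n8.idx = 0  [terminal]
15. n7.mk = "ykm"  ["y" ++ B.env]
16. n7.depth = 26  [26]
17. n9.idx = -3  [terminal]
18. n10.pre = 3  [(if D.env then B.depth else d.idx) - 23]
19. n10.env = "vwmkn"  [D.lim ++ "n"]
20. n10.sig = false  [d.idx == B.depth]
21. n11.off = 9  [terminal]
22. n12.off = 30  [terminal]
23. n13.idx = -1  [terminal]
24. n10.lab = 16  [d.idx + 17]
25. n6.ok = "zvwmk"  ["z" ++ D.lim]
26. n14.env = false  [terminal]
27. n0.hot = 20  [20]

"vwmkn"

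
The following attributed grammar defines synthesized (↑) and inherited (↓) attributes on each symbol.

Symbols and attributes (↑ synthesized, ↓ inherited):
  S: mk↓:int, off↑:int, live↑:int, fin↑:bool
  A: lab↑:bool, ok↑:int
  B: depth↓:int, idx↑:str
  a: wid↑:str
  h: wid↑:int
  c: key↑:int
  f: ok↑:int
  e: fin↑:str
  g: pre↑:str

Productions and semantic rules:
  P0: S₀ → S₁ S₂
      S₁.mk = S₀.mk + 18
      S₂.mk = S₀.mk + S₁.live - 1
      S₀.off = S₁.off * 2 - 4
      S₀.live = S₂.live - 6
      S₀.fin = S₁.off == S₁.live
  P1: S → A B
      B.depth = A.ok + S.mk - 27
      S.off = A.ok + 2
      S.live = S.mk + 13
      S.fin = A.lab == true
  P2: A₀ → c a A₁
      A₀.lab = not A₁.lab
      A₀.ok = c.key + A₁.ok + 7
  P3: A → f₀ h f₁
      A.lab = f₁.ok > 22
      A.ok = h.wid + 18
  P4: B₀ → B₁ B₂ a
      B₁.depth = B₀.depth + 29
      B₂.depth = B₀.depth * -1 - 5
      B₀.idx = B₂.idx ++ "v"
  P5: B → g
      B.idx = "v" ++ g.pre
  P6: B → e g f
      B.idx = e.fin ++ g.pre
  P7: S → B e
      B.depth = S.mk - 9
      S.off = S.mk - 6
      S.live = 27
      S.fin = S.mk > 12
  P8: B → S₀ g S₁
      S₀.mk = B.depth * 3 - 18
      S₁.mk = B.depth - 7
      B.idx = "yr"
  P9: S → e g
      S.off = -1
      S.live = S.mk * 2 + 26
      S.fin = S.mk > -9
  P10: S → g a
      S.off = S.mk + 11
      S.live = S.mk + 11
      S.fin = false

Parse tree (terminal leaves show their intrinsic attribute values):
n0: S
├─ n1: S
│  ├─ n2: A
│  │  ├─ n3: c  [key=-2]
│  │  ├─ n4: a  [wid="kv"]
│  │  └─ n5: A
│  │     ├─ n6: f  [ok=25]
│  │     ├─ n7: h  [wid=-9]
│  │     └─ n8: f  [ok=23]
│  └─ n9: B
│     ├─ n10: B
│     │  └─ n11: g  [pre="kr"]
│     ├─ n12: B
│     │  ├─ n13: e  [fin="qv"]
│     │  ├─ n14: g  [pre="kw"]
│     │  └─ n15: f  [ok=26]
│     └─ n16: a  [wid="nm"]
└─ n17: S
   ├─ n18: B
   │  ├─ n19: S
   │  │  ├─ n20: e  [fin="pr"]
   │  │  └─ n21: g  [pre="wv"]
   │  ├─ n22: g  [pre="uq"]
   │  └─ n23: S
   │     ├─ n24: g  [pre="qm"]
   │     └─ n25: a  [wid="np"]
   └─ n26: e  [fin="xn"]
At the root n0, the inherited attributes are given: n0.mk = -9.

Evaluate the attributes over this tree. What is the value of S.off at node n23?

7

1. n0.mk = -9  [given at root]
2. n1.mk = 9  [S₀.mk + 18]
3. n3.key = -2  [terminal]
4. n4.wid = "kv"  [terminal]
5. n6.ok = 25  [terminal]
6. n7.wid = -9  [terminal]
7. n8.ok = 23  [terminal]
8. n5.lab = true  [f₁.ok > 22]
9. n5.ok = 9  [h.wid + 18]
10. n2.lab = false  [not A₁.lab]
11. n2.ok = 14  [c.key + A₁.ok + 7]
12. n9.depth = -4  [A.ok + S.mk - 27]
13. n10.depth = 25  [B₀.depth + 29]
14. n11.pre = "kr"  [terminal]
15. n10.idx = "vkr"  ["v" ++ g.pre]
16. n12.depth = -1  [B₀.depth * -1 - 5]
17. n13.fin = "qv"  [terminal]
18. n14.pre = "kw"  [terminal]
19. n15.ok = 26  [terminal]
20. n12.idx = "qvkw"  [e.fin ++ g.pre]
21. n16.wid = "nm"  [terminal]
22. n9.idx = "qvkwv"  [B₂.idx ++ "v"]
23. n1.off = 16  [A.ok + 2]
24. n1.live = 22  [S.mk + 13]
25. n1.fin = false  [A.lab == true]
26. n17.mk = 12  [S₀.mk + S₁.live - 1]
27. n18.depth = 3  [S.mk - 9]
28. n19.mk = -9  [B.depth * 3 - 18]
29. n20.fin = "pr"  [terminal]
30. n21.pre = "wv"  [terminal]
31. n19.off = -1  [-1]
32. n19.live = 8  [S.mk * 2 + 26]
33. n19.fin = false  [S.mk > -9]
34. n22.pre = "uq"  [terminal]
35. n23.mk = -4  [B.depth - 7]
36. n24.pre = "qm"  [terminal]
37. n25.wid = "np"  [terminal]
38. n23.off = 7  [S.mk + 11]
39. n23.live = 7  [S.mk + 11]
40. n23.fin = false  [false]
41. n18.idx = "yr"  ["yr"]
42. n26.fin = "xn"  [terminal]
43. n17.off = 6  [S.mk - 6]
44. n17.live = 27  [27]
45. n17.fin = false  [S.mk > 12]
46. n0.off = 28  [S₁.off * 2 - 4]
47. n0.live = 21  [S₂.live - 6]
48. n0.fin = false  [S₁.off == S₁.live]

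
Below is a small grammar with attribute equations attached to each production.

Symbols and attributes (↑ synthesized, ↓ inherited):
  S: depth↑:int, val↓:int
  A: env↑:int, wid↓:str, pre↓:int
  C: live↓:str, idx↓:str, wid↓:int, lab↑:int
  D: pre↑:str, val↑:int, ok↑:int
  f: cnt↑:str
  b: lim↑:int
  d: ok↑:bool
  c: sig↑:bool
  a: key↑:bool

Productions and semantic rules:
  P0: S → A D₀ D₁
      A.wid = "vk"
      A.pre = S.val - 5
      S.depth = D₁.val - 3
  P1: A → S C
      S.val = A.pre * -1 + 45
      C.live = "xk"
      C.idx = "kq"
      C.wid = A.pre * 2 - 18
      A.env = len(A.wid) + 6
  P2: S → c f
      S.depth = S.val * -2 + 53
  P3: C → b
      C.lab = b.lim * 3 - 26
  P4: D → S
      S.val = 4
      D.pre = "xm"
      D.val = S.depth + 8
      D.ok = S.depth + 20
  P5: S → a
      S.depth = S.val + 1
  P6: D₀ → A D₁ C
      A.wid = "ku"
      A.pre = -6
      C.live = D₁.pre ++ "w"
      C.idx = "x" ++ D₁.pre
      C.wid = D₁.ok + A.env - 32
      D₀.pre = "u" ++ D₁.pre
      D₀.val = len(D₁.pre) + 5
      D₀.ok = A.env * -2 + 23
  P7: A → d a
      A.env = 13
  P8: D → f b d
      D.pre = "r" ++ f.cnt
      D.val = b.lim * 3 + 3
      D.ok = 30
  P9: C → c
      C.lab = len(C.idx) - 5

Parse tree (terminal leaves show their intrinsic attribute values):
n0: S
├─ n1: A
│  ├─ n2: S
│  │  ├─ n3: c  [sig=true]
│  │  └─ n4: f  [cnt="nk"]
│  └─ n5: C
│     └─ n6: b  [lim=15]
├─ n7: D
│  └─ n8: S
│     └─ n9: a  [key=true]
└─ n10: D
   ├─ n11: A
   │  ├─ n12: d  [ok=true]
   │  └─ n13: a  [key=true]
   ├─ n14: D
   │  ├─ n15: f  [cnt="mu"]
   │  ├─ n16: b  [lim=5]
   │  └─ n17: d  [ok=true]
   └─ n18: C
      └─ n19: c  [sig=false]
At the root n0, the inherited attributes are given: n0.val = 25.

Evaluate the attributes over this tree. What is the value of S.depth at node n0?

5

1. n0.val = 25  [given at root]
2. n1.wid = "vk"  ["vk"]
3. n1.pre = 20  [S.val - 5]
4. n2.val = 25  [A.pre * -1 + 45]
5. n3.sig = true  [terminal]
6. n4.cnt = "nk"  [terminal]
7. n2.depth = 3  [S.val * -2 + 53]
8. n5.live = "xk"  ["xk"]
9. n5.idx = "kq"  ["kq"]
10. n5.wid = 22  [A.pre * 2 - 18]
11. n6.lim = 15  [terminal]
12. n5.lab = 19  [b.lim * 3 - 26]
13. n1.env = 8  [len(A.wid) + 6]
14. n8.val = 4  [4]
15. n9.key = true  [terminal]
16. n8.depth = 5  [S.val + 1]
17. n7.pre = "xm"  ["xm"]
18. n7.val = 13  [S.depth + 8]
19. n7.ok = 25  [S.depth + 20]
20. n11.wid = "ku"  ["ku"]
21. n11.pre = -6  [-6]
22. n12.ok = true  [terminal]
23. n13.key = true  [terminal]
24. n11.env = 13  [13]
25. n15.cnt = "mu"  [terminal]
26. n16.lim = 5  [terminal]
27. n17.ok = true  [terminal]
28. n14.pre = "rmu"  ["r" ++ f.cnt]
29. n14.val = 18  [b.lim * 3 + 3]
30. n14.ok = 30  [30]
31. n18.live = "rmuw"  [D₁.pre ++ "w"]
32. n18.idx = "xrmu"  ["x" ++ D₁.pre]
33. n18.wid = 11  [D₁.ok + A.env - 32]
34. n19.sig = false  [terminal]
35. n18.lab = -1  [len(C.idx) - 5]
36. n10.pre = "urmu"  ["u" ++ D₁.pre]
37. n10.val = 8  [len(D₁.pre) + 5]
38. n10.ok = -3  [A.env * -2 + 23]
39. n0.depth = 5  [D₁.val - 3]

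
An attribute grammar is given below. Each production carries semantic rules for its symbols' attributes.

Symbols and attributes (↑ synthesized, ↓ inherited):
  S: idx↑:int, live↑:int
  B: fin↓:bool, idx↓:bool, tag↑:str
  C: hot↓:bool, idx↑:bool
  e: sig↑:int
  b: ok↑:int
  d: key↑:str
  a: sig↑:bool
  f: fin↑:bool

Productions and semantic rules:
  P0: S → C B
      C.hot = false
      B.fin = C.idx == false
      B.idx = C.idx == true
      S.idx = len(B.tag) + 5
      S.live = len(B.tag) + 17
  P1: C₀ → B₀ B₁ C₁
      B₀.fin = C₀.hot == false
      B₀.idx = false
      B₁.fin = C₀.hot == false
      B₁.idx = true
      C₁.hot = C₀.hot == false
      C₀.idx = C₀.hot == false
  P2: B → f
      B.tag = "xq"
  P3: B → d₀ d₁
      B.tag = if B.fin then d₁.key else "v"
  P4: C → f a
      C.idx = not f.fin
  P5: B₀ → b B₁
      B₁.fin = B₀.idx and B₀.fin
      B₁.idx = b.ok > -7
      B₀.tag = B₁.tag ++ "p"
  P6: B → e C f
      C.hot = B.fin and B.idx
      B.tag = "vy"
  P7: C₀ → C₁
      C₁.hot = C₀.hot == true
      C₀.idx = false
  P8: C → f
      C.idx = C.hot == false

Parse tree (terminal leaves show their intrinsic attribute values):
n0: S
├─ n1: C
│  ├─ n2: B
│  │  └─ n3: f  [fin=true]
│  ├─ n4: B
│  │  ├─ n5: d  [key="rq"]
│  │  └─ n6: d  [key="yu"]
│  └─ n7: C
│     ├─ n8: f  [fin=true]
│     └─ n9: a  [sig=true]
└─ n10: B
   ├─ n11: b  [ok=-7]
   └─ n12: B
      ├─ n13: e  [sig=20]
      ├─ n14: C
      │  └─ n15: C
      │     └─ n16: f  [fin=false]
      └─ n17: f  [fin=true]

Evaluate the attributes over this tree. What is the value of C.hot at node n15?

false

1. n1.hot = false  [false]
2. n2.fin = true  [C₀.hot == false]
3. n2.idx = false  [false]
4. n3.fin = true  [terminal]
5. n2.tag = "xq"  ["xq"]
6. n4.fin = true  [C₀.hot == false]
7. n4.idx = true  [true]
8. n5.key = "rq"  [terminal]
9. n6.key = "yu"  [terminal]
10. n4.tag = "yu"  [if B.fin then d₁.key else "v"]
11. n7.hot = true  [C₀.hot == false]
12. n8.fin = true  [terminal]
13. n9.sig = true  [terminal]
14. n7.idx = false  [not f.fin]
15. n1.idx = true  [C₀.hot == false]
16. n10.fin = false  [C.idx == false]
17. n10.idx = true  [C.idx == true]
18. n11.ok = -7  [terminal]
19. n12.fin = false  [B₀.idx and B₀.fin]
20. n12.idx = false  [b.ok > -7]
21. n13.sig = 20  [terminal]
22. n14.hot = false  [B.fin and B.idx]
23. n15.hot = false  [C₀.hot == true]
24. n16.fin = false  [terminal]
25. n15.idx = true  [C.hot == false]
26. n14.idx = false  [false]
27. n17.fin = true  [terminal]
28. n12.tag = "vy"  ["vy"]
29. n10.tag = "vyp"  [B₁.tag ++ "p"]
30. n0.idx = 8  [len(B.tag) + 5]
31. n0.live = 20  [len(B.tag) + 17]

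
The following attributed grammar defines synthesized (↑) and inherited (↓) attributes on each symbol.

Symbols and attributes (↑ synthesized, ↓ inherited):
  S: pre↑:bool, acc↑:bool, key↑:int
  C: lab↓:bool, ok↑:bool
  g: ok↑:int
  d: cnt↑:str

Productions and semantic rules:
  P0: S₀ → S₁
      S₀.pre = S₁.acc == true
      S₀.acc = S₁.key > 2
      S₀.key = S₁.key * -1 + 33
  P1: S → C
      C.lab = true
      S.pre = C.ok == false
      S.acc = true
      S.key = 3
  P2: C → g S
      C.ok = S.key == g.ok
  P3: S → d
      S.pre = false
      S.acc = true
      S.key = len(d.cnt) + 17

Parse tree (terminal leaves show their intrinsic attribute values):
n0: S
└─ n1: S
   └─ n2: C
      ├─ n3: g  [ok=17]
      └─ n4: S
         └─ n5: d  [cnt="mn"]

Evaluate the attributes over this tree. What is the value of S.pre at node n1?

1. n2.lab = true  [true]
2. n3.ok = 17  [terminal]
3. n5.cnt = "mn"  [terminal]
4. n4.pre = false  [false]
5. n4.acc = true  [true]
6. n4.key = 19  [len(d.cnt) + 17]
7. n2.ok = false  [S.key == g.ok]
8. n1.pre = true  [C.ok == false]
9. n1.acc = true  [true]
10. n1.key = 3  [3]
11. n0.pre = true  [S₁.acc == true]
12. n0.acc = true  [S₁.key > 2]
13. n0.key = 30  [S₁.key * -1 + 33]

true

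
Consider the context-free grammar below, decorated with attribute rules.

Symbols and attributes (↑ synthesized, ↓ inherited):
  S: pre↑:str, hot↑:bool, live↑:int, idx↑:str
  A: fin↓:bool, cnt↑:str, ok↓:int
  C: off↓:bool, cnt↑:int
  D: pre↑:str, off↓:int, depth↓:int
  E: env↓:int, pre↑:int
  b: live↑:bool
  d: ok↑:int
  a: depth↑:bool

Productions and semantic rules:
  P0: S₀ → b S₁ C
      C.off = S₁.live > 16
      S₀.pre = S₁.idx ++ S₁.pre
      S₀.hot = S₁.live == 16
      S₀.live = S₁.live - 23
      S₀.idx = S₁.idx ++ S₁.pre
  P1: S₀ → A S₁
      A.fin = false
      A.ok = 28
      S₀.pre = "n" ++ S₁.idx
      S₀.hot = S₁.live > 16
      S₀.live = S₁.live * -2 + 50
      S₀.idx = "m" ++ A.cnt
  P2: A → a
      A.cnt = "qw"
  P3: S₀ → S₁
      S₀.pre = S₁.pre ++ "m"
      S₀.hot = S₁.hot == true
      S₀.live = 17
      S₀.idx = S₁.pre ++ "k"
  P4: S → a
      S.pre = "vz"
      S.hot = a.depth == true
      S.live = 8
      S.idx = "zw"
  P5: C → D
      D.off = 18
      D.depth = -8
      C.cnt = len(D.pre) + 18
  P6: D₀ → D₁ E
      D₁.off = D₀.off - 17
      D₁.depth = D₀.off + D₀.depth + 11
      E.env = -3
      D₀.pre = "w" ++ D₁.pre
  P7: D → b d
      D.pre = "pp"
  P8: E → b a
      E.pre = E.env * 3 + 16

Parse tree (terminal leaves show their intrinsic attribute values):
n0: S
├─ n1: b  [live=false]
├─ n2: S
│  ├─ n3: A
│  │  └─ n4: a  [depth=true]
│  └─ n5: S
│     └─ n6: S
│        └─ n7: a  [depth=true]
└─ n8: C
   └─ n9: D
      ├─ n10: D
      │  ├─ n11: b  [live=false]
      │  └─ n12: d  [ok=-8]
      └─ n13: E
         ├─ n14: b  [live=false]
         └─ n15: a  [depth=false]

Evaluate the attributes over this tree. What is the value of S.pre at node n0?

"mqwnvzk"

1. n1.live = false  [terminal]
2. n3.fin = false  [false]
3. n3.ok = 28  [28]
4. n4.depth = true  [terminal]
5. n3.cnt = "qw"  ["qw"]
6. n7.depth = true  [terminal]
7. n6.pre = "vz"  ["vz"]
8. n6.hot = true  [a.depth == true]
9. n6.live = 8  [8]
10. n6.idx = "zw"  ["zw"]
11. n5.pre = "vzm"  [S₁.pre ++ "m"]
12. n5.hot = true  [S₁.hot == true]
13. n5.live = 17  [17]
14. n5.idx = "vzk"  [S₁.pre ++ "k"]
15. n2.pre = "nvzk"  ["n" ++ S₁.idx]
16. n2.hot = true  [S₁.live > 16]
17. n2.live = 16  [S₁.live * -2 + 50]
18. n2.idx = "mqw"  ["m" ++ A.cnt]
19. n8.off = false  [S₁.live > 16]
20. n9.off = 18  [18]
21. n9.depth = -8  [-8]
22. n10.off = 1  [D₀.off - 17]
23. n10.depth = 21  [D₀.off + D₀.depth + 11]
24. n11.live = false  [terminal]
25. n12.ok = -8  [terminal]
26. n10.pre = "pp"  ["pp"]
27. n13.env = -3  [-3]
28. n14.live = false  [terminal]
29. n15.depth = false  [terminal]
30. n13.pre = 7  [E.env * 3 + 16]
31. n9.pre = "wpp"  ["w" ++ D₁.pre]
32. n8.cnt = 21  [len(D.pre) + 18]
33. n0.pre = "mqwnvzk"  [S₁.idx ++ S₁.pre]
34. n0.hot = true  [S₁.live == 16]
35. n0.live = -7  [S₁.live - 23]
36. n0.idx = "mqwnvzk"  [S₁.idx ++ S₁.pre]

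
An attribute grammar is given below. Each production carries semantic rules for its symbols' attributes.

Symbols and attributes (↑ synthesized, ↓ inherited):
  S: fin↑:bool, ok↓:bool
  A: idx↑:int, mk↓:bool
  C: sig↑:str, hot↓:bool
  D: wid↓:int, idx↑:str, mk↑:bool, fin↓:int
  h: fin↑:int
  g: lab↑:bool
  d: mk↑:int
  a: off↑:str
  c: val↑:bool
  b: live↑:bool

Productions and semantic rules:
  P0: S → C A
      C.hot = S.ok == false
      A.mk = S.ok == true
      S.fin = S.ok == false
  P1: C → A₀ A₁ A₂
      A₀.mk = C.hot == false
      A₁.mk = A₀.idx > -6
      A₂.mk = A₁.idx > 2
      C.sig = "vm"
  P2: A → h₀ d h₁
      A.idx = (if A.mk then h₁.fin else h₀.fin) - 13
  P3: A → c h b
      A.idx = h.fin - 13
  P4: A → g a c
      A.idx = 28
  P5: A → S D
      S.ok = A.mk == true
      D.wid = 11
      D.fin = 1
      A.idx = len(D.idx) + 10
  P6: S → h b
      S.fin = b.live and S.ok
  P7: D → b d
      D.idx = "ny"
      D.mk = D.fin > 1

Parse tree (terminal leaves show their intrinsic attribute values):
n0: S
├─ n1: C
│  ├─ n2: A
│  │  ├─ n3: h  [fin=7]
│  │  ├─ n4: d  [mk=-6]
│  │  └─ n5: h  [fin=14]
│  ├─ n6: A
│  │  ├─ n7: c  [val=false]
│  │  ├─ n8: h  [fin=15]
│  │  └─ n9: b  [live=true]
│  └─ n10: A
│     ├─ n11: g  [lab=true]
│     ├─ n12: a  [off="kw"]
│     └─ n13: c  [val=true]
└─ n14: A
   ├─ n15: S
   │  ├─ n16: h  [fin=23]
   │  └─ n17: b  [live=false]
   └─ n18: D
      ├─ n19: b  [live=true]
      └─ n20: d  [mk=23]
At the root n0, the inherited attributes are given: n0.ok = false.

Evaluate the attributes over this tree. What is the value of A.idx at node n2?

-6

1. n0.ok = false  [given at root]
2. n1.hot = true  [S.ok == false]
3. n2.mk = false  [C.hot == false]
4. n3.fin = 7  [terminal]
5. n4.mk = -6  [terminal]
6. n5.fin = 14  [terminal]
7. n2.idx = -6  [(if A.mk then h₁.fin else h₀.fin) - 13]
8. n6.mk = false  [A₀.idx > -6]
9. n7.val = false  [terminal]
10. n8.fin = 15  [terminal]
11. n9.live = true  [terminal]
12. n6.idx = 2  [h.fin - 13]
13. n10.mk = false  [A₁.idx > 2]
14. n11.lab = true  [terminal]
15. n12.off = "kw"  [terminal]
16. n13.val = true  [terminal]
17. n10.idx = 28  [28]
18. n1.sig = "vm"  ["vm"]
19. n14.mk = false  [S.ok == true]
20. n15.ok = false  [A.mk == true]
21. n16.fin = 23  [terminal]
22. n17.live = false  [terminal]
23. n15.fin = false  [b.live and S.ok]
24. n18.wid = 11  [11]
25. n18.fin = 1  [1]
26. n19.live = true  [terminal]
27. n20.mk = 23  [terminal]
28. n18.idx = "ny"  ["ny"]
29. n18.mk = false  [D.fin > 1]
30. n14.idx = 12  [len(D.idx) + 10]
31. n0.fin = true  [S.ok == false]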